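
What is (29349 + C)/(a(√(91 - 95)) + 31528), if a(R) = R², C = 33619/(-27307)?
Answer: 200349881/215206467 ≈ 0.93097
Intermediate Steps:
C = -33619/27307 (C = 33619*(-1/27307) = -33619/27307 ≈ -1.2311)
(29349 + C)/(a(√(91 - 95)) + 31528) = (29349 - 33619/27307)/((√(91 - 95))² + 31528) = 801399524/(27307*((√(-4))² + 31528)) = 801399524/(27307*((2*I)² + 31528)) = 801399524/(27307*(-4 + 31528)) = (801399524/27307)/31524 = (801399524/27307)*(1/31524) = 200349881/215206467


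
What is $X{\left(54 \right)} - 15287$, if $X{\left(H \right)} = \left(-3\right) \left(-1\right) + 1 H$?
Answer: $-15230$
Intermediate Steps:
$X{\left(H \right)} = 3 + H$
$X{\left(54 \right)} - 15287 = \left(3 + 54\right) - 15287 = 57 - 15287 = -15230$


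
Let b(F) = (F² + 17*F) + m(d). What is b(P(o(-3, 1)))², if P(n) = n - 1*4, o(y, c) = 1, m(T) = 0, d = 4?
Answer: 1764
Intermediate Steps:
P(n) = -4 + n (P(n) = n - 4 = -4 + n)
b(F) = F² + 17*F (b(F) = (F² + 17*F) + 0 = F² + 17*F)
b(P(o(-3, 1)))² = ((-4 + 1)*(17 + (-4 + 1)))² = (-3*(17 - 3))² = (-3*14)² = (-42)² = 1764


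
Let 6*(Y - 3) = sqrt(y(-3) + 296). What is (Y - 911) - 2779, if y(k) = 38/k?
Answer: -3687 + 5*sqrt(102)/18 ≈ -3684.2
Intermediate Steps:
Y = 3 + 5*sqrt(102)/18 (Y = 3 + sqrt(38/(-3) + 296)/6 = 3 + sqrt(38*(-1/3) + 296)/6 = 3 + sqrt(-38/3 + 296)/6 = 3 + sqrt(850/3)/6 = 3 + (5*sqrt(102)/3)/6 = 3 + 5*sqrt(102)/18 ≈ 5.8054)
(Y - 911) - 2779 = ((3 + 5*sqrt(102)/18) - 911) - 2779 = (-908 + 5*sqrt(102)/18) - 2779 = -3687 + 5*sqrt(102)/18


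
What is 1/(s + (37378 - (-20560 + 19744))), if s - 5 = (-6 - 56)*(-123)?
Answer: 1/45825 ≈ 2.1822e-5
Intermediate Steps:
s = 7631 (s = 5 + (-6 - 56)*(-123) = 5 - 62*(-123) = 5 + 7626 = 7631)
1/(s + (37378 - (-20560 + 19744))) = 1/(7631 + (37378 - (-20560 + 19744))) = 1/(7631 + (37378 - 1*(-816))) = 1/(7631 + (37378 + 816)) = 1/(7631 + 38194) = 1/45825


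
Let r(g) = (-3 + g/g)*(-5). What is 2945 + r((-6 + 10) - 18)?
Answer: 2955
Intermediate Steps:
r(g) = 10 (r(g) = (-3 + 1)*(-5) = -2*(-5) = 10)
2945 + r((-6 + 10) - 18) = 2945 + 10 = 2955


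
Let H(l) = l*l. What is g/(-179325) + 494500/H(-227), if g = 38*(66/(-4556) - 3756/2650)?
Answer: 14870239363456751/1549493100606875 ≈ 9.5968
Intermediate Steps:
H(l) = l²
g = -82114371/1509175 (g = 38*(66*(-1/4556) - 3756*1/2650) = 38*(-33/2278 - 1878/1325) = 38*(-4321809/3018350) = -82114371/1509175 ≈ -54.410)
g/(-179325) + 494500/H(-227) = -82114371/1509175/(-179325) + 494500/((-227)²) = -82114371/1509175*(-1/179325) + 494500/51529 = 9123819/30070311875 + 494500*(1/51529) = 9123819/30070311875 + 494500/51529 = 14870239363456751/1549493100606875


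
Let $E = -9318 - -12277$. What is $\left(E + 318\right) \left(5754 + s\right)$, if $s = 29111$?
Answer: $114252605$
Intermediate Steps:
$E = 2959$ ($E = -9318 + 12277 = 2959$)
$\left(E + 318\right) \left(5754 + s\right) = \left(2959 + 318\right) \left(5754 + 29111\right) = 3277 \cdot 34865 = 114252605$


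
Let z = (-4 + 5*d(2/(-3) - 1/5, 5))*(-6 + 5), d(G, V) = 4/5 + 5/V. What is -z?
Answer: 5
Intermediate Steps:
d(G, V) = ⅘ + 5/V (d(G, V) = 4*(⅕) + 5/V = ⅘ + 5/V)
z = -5 (z = (-4 + 5*(⅘ + 5/5))*(-6 + 5) = (-4 + 5*(⅘ + 5*(⅕)))*(-1) = (-4 + 5*(⅘ + 1))*(-1) = (-4 + 5*(9/5))*(-1) = (-4 + 9)*(-1) = 5*(-1) = -5)
-z = -1*(-5) = 5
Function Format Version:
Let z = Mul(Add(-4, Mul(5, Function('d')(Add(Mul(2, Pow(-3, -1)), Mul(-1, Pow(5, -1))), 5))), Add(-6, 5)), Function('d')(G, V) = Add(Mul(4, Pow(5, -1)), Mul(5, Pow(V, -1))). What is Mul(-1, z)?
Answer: 5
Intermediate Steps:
Function('d')(G, V) = Add(Rational(4, 5), Mul(5, Pow(V, -1))) (Function('d')(G, V) = Add(Mul(4, Rational(1, 5)), Mul(5, Pow(V, -1))) = Add(Rational(4, 5), Mul(5, Pow(V, -1))))
z = -5 (z = Mul(Add(-4, Mul(5, Add(Rational(4, 5), Mul(5, Pow(5, -1))))), Add(-6, 5)) = Mul(Add(-4, Mul(5, Add(Rational(4, 5), Mul(5, Rational(1, 5))))), -1) = Mul(Add(-4, Mul(5, Add(Rational(4, 5), 1))), -1) = Mul(Add(-4, Mul(5, Rational(9, 5))), -1) = Mul(Add(-4, 9), -1) = Mul(5, -1) = -5)
Mul(-1, z) = Mul(-1, -5) = 5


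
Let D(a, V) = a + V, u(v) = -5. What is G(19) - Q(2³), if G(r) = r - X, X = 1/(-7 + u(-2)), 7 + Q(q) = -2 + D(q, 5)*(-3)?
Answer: 805/12 ≈ 67.083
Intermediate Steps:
D(a, V) = V + a
Q(q) = -24 - 3*q (Q(q) = -7 + (-2 + (5 + q)*(-3)) = -7 + (-2 + (-15 - 3*q)) = -7 + (-17 - 3*q) = -24 - 3*q)
X = -1/12 (X = 1/(-7 - 5) = 1/(-12) = -1/12 ≈ -0.083333)
G(r) = 1/12 + r (G(r) = r - 1*(-1/12) = r + 1/12 = 1/12 + r)
G(19) - Q(2³) = (1/12 + 19) - (-24 - 3*2³) = 229/12 - (-24 - 3*8) = 229/12 - (-24 - 24) = 229/12 - 1*(-48) = 229/12 + 48 = 805/12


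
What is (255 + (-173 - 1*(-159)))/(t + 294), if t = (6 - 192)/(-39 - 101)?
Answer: 16870/20673 ≈ 0.81604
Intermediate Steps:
t = 93/70 (t = -186/(-140) = -186*(-1/140) = 93/70 ≈ 1.3286)
(255 + (-173 - 1*(-159)))/(t + 294) = (255 + (-173 - 1*(-159)))/(93/70 + 294) = (255 + (-173 + 159))/(20673/70) = (255 - 14)*(70/20673) = 241*(70/20673) = 16870/20673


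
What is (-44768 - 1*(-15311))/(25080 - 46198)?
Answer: 29457/21118 ≈ 1.3949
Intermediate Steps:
(-44768 - 1*(-15311))/(25080 - 46198) = (-44768 + 15311)/(-21118) = -29457*(-1/21118) = 29457/21118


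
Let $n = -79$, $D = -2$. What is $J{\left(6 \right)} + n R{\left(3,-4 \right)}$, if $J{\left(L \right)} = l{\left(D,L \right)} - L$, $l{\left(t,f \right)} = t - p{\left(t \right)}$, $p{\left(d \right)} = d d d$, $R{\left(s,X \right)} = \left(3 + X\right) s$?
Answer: $237$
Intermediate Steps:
$R{\left(s,X \right)} = s \left(3 + X\right)$
$p{\left(d \right)} = d^{3}$ ($p{\left(d \right)} = d^{2} d = d^{3}$)
$l{\left(t,f \right)} = t - t^{3}$
$J{\left(L \right)} = 6 - L$ ($J{\left(L \right)} = \left(-2 - \left(-2\right)^{3}\right) - L = \left(-2 - -8\right) - L = \left(-2 + 8\right) - L = 6 - L$)
$J{\left(6 \right)} + n R{\left(3,-4 \right)} = \left(6 - 6\right) - 79 \cdot 3 \left(3 - 4\right) = \left(6 - 6\right) - 79 \cdot 3 \left(-1\right) = 0 - -237 = 0 + 237 = 237$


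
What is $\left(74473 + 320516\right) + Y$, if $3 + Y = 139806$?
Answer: $534792$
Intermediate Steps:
$Y = 139803$ ($Y = -3 + 139806 = 139803$)
$\left(74473 + 320516\right) + Y = \left(74473 + 320516\right) + 139803 = 394989 + 139803 = 534792$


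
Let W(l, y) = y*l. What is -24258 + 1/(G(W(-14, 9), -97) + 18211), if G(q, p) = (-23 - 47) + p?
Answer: -437711351/18044 ≈ -24258.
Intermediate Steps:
W(l, y) = l*y
G(q, p) = -70 + p
-24258 + 1/(G(W(-14, 9), -97) + 18211) = -24258 + 1/((-70 - 97) + 18211) = -24258 + 1/(-167 + 18211) = -24258 + 1/18044 = -437711351/18044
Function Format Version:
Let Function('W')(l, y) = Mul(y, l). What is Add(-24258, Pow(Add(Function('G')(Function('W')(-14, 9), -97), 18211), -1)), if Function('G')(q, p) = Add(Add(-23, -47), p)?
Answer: Rational(-437711351, 18044) ≈ -24258.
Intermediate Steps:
Function('W')(l, y) = Mul(l, y)
Function('G')(q, p) = Add(-70, p)
Add(-24258, Pow(Add(Function('G')(Function('W')(-14, 9), -97), 18211), -1)) = Add(-24258, Pow(Add(Add(-70, -97), 18211), -1)) = Add(-24258, Pow(Add(-167, 18211), -1)) = Add(-24258, Pow(18044, -1)) = Add(-24258, Rational(1, 18044)) = Rational(-437711351, 18044)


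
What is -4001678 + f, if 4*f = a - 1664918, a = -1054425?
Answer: -18726055/4 ≈ -4.6815e+6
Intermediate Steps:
f = -2719343/4 (f = (-1054425 - 1664918)/4 = (¼)*(-2719343) = -2719343/4 ≈ -6.7984e+5)
-4001678 + f = -4001678 - 2719343/4 = -18726055/4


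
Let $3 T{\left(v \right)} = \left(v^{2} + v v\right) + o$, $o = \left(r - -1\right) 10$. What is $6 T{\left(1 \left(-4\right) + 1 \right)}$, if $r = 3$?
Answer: $116$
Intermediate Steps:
$o = 40$ ($o = \left(3 - -1\right) 10 = \left(3 + 1\right) 10 = 4 \cdot 10 = 40$)
$T{\left(v \right)} = \frac{40}{3} + \frac{2 v^{2}}{3}$ ($T{\left(v \right)} = \frac{\left(v^{2} + v v\right) + 40}{3} = \frac{\left(v^{2} + v^{2}\right) + 40}{3} = \frac{2 v^{2} + 40}{3} = \frac{40 + 2 v^{2}}{3} = \frac{40}{3} + \frac{2 v^{2}}{3}$)
$6 T{\left(1 \left(-4\right) + 1 \right)} = 6 \left(\frac{40}{3} + \frac{2 \left(1 \left(-4\right) + 1\right)^{2}}{3}\right) = 6 \left(\frac{40}{3} + \frac{2 \left(-4 + 1\right)^{2}}{3}\right) = 6 \left(\frac{40}{3} + \frac{2 \left(-3\right)^{2}}{3}\right) = 6 \left(\frac{40}{3} + \frac{2}{3} \cdot 9\right) = 6 \left(\frac{40}{3} + 6\right) = 6 \cdot \frac{58}{3} = 116$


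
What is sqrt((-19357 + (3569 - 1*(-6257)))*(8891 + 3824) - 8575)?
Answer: 2*I*sqrt(30298810) ≈ 11009.0*I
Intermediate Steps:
sqrt((-19357 + (3569 - 1*(-6257)))*(8891 + 3824) - 8575) = sqrt((-19357 + (3569 + 6257))*12715 - 8575) = sqrt((-19357 + 9826)*12715 - 8575) = sqrt(-9531*12715 - 8575) = sqrt(-121186665 - 8575) = sqrt(-121195240) = 2*I*sqrt(30298810)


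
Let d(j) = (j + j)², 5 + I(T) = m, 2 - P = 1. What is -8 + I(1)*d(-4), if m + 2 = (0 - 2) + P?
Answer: -520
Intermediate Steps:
P = 1 (P = 2 - 1*1 = 2 - 1 = 1)
m = -3 (m = -2 + ((0 - 2) + 1) = -2 + (-2 + 1) = -2 - 1 = -3)
I(T) = -8 (I(T) = -5 - 3 = -8)
d(j) = 4*j² (d(j) = (2*j)² = 4*j²)
-8 + I(1)*d(-4) = -8 - 32*(-4)² = -8 - 32*16 = -8 - 8*64 = -8 - 512 = -520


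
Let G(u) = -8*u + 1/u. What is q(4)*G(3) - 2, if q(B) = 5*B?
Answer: -1426/3 ≈ -475.33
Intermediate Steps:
G(u) = 1/u - 8*u
q(4)*G(3) - 2 = (5*4)*(1/3 - 8*3) - 2 = 20*(⅓ - 24) - 2 = 20*(-71/3) - 2 = -1420/3 - 2 = -1426/3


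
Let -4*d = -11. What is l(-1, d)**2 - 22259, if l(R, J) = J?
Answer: -356023/16 ≈ -22251.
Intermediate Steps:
d = 11/4 (d = -1/4*(-11) = 11/4 ≈ 2.7500)
l(-1, d)**2 - 22259 = (11/4)**2 - 22259 = 121/16 - 22259 = -356023/16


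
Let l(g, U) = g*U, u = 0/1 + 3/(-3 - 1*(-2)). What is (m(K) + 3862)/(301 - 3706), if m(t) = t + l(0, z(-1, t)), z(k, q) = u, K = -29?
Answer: -3833/3405 ≈ -1.1257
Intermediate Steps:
u = -3 (u = 0*1 + 3/(-3 + 2) = 0 + 3/(-1) = 0 + 3*(-1) = 0 - 3 = -3)
z(k, q) = -3
l(g, U) = U*g
m(t) = t (m(t) = t - 3*0 = t + 0 = t)
(m(K) + 3862)/(301 - 3706) = (-29 + 3862)/(301 - 3706) = 3833/(-3405) = 3833*(-1/3405) = -3833/3405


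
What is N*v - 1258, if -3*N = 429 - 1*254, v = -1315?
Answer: 226351/3 ≈ 75450.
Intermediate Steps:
N = -175/3 (N = -(429 - 1*254)/3 = -(429 - 254)/3 = -⅓*175 = -175/3 ≈ -58.333)
N*v - 1258 = -175/3*(-1315) - 1258 = 230125/3 - 1258 = 226351/3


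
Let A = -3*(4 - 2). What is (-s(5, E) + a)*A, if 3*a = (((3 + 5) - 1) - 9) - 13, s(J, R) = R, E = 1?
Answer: 36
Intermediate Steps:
A = -6 (A = -3*2 = -6)
a = -5 (a = ((((3 + 5) - 1) - 9) - 13)/3 = (((8 - 1) - 9) - 13)/3 = ((7 - 9) - 13)/3 = (-2 - 13)/3 = (1/3)*(-15) = -5)
(-s(5, E) + a)*A = (-1*1 - 5)*(-6) = (-1 - 5)*(-6) = -6*(-6) = 36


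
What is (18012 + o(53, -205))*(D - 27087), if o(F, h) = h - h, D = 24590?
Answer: -44975964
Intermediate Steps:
o(F, h) = 0
(18012 + o(53, -205))*(D - 27087) = (18012 + 0)*(24590 - 27087) = 18012*(-2497) = -44975964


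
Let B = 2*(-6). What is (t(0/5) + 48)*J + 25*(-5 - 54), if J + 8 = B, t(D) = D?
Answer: -2435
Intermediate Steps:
B = -12
J = -20 (J = -8 - 12 = -20)
(t(0/5) + 48)*J + 25*(-5 - 54) = (0/5 + 48)*(-20) + 25*(-5 - 54) = (0*(⅕) + 48)*(-20) + 25*(-59) = (0 + 48)*(-20) - 1475 = 48*(-20) - 1475 = -960 - 1475 = -2435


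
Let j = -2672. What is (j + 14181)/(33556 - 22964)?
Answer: 11509/10592 ≈ 1.0866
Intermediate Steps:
(j + 14181)/(33556 - 22964) = (-2672 + 14181)/(33556 - 22964) = 11509/10592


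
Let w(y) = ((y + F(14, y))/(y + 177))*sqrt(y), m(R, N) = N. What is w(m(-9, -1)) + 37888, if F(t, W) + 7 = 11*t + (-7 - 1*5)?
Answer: 37888 + 67*I/88 ≈ 37888.0 + 0.76136*I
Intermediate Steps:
F(t, W) = -19 + 11*t (F(t, W) = -7 + (11*t + (-7 - 1*5)) = -7 + (11*t + (-7 - 5)) = -7 + (11*t - 12) = -7 + (-12 + 11*t) = -19 + 11*t)
w(y) = sqrt(y)*(135 + y)/(177 + y) (w(y) = ((y + (-19 + 11*14))/(y + 177))*sqrt(y) = ((y + (-19 + 154))/(177 + y))*sqrt(y) = ((y + 135)/(177 + y))*sqrt(y) = ((135 + y)/(177 + y))*sqrt(y) = sqrt(y)*(135 + y)/(177 + y))
w(m(-9, -1)) + 37888 = sqrt(-1)*(135 - 1)/(177 - 1) + 37888 = I*134/176 + 37888 = I*(1/176)*134 + 37888 = 67*I/88 + 37888 = 37888 + 67*I/88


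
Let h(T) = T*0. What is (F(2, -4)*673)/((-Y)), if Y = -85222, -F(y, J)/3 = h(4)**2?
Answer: 0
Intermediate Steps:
h(T) = 0
F(y, J) = 0 (F(y, J) = -3*0**2 = -3*0 = 0)
(F(2, -4)*673)/((-Y)) = (0*673)/((-1*(-85222))) = 0/85222 = 0*(1/85222) = 0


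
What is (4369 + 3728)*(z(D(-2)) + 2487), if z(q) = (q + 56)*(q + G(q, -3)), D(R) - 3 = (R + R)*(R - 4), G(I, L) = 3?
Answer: 40298769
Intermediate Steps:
D(R) = 3 + 2*R*(-4 + R) (D(R) = 3 + (R + R)*(R - 4) = 3 + (2*R)*(-4 + R) = 3 + 2*R*(-4 + R))
z(q) = (3 + q)*(56 + q) (z(q) = (q + 56)*(q + 3) = (56 + q)*(3 + q) = (3 + q)*(56 + q))
(4369 + 3728)*(z(D(-2)) + 2487) = (4369 + 3728)*((168 + (3 - 8*(-2) + 2*(-2)**2)**2 + 59*(3 - 8*(-2) + 2*(-2)**2)) + 2487) = 8097*((168 + (3 + 16 + 2*4)**2 + 59*(3 + 16 + 2*4)) + 2487) = 8097*((168 + (3 + 16 + 8)**2 + 59*(3 + 16 + 8)) + 2487) = 8097*((168 + 27**2 + 59*27) + 2487) = 8097*((168 + 729 + 1593) + 2487) = 8097*(2490 + 2487) = 8097*4977 = 40298769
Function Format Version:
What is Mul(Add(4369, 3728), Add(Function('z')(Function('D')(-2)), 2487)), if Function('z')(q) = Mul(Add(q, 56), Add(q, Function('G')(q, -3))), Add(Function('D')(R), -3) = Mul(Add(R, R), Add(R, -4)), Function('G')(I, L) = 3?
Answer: 40298769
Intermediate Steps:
Function('D')(R) = Add(3, Mul(2, R, Add(-4, R))) (Function('D')(R) = Add(3, Mul(Add(R, R), Add(R, -4))) = Add(3, Mul(Mul(2, R), Add(-4, R))) = Add(3, Mul(2, R, Add(-4, R))))
Function('z')(q) = Mul(Add(3, q), Add(56, q)) (Function('z')(q) = Mul(Add(q, 56), Add(q, 3)) = Mul(Add(56, q), Add(3, q)) = Mul(Add(3, q), Add(56, q)))
Mul(Add(4369, 3728), Add(Function('z')(Function('D')(-2)), 2487)) = Mul(Add(4369, 3728), Add(Add(168, Pow(Add(3, Mul(-8, -2), Mul(2, Pow(-2, 2))), 2), Mul(59, Add(3, Mul(-8, -2), Mul(2, Pow(-2, 2))))), 2487)) = Mul(8097, Add(Add(168, Pow(Add(3, 16, Mul(2, 4)), 2), Mul(59, Add(3, 16, Mul(2, 4)))), 2487)) = Mul(8097, Add(Add(168, Pow(Add(3, 16, 8), 2), Mul(59, Add(3, 16, 8))), 2487)) = Mul(8097, Add(Add(168, Pow(27, 2), Mul(59, 27)), 2487)) = Mul(8097, Add(Add(168, 729, 1593), 2487)) = Mul(8097, Add(2490, 2487)) = Mul(8097, 4977) = 40298769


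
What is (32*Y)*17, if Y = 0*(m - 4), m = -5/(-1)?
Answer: 0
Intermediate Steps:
m = 5 (m = -5*(-1) = 5)
Y = 0 (Y = 0*(5 - 4) = 0*1 = 0)
(32*Y)*17 = (32*0)*17 = 0*17 = 0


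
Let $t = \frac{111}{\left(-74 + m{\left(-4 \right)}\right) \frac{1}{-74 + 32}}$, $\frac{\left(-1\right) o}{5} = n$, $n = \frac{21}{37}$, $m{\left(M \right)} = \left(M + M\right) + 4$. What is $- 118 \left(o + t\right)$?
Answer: $- \frac{3231312}{481} \approx -6717.9$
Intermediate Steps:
$m{\left(M \right)} = 4 + 2 M$ ($m{\left(M \right)} = 2 M + 4 = 4 + 2 M$)
$n = \frac{21}{37}$ ($n = 21 \cdot \frac{1}{37} = \frac{21}{37} \approx 0.56757$)
$o = - \frac{105}{37}$ ($o = \left(-5\right) \frac{21}{37} = - \frac{105}{37} \approx -2.8378$)
$t = \frac{777}{13}$ ($t = \frac{111}{\left(-74 + \left(4 + 2 \left(-4\right)\right)\right) \frac{1}{-74 + 32}} = \frac{111}{\left(-74 + \left(4 - 8\right)\right) \frac{1}{-42}} = \frac{111}{\left(-74 - 4\right) \left(- \frac{1}{42}\right)} = \frac{111}{\left(-78\right) \left(- \frac{1}{42}\right)} = \frac{111}{\frac{13}{7}} = 111 \cdot \frac{7}{13} = \frac{777}{13} \approx 59.769$)
$- 118 \left(o + t\right) = - 118 \left(- \frac{105}{37} + \frac{777}{13}\right) = \left(-118\right) \frac{27384}{481} = - \frac{3231312}{481}$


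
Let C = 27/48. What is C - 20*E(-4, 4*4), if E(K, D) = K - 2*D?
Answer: 11529/16 ≈ 720.56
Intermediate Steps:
C = 9/16 (C = 27*(1/48) = 9/16 ≈ 0.56250)
C - 20*E(-4, 4*4) = 9/16 - 20*(-4 - 8*4) = 9/16 - 20*(-4 - 2*16) = 9/16 - 20*(-4 - 32) = 9/16 - 20*(-36) = 9/16 + 720 = 11529/16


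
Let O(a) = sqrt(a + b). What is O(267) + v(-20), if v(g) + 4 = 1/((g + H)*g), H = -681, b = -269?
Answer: -56079/14020 + I*sqrt(2) ≈ -3.9999 + 1.4142*I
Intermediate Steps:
O(a) = sqrt(-269 + a) (O(a) = sqrt(a - 269) = sqrt(-269 + a))
v(g) = -4 + 1/(g*(-681 + g)) (v(g) = -4 + 1/((g - 681)*g) = -4 + 1/((-681 + g)*g) = -4 + 1/(g*(-681 + g)))
O(267) + v(-20) = sqrt(-269 + 267) + (1 - 4*(-20)**2 + 2724*(-20))/((-20)*(-681 - 20)) = sqrt(-2) - 1/20*(1 - 4*400 - 54480)/(-701) = I*sqrt(2) - 1/20*(-1/701)*(1 - 1600 - 54480) = I*sqrt(2) - 1/20*(-1/701)*(-56079) = I*sqrt(2) - 56079/14020 = -56079/14020 + I*sqrt(2)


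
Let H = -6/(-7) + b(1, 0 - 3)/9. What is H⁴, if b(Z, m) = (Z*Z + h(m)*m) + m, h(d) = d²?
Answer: 492884401/15752961 ≈ 31.288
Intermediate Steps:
b(Z, m) = m + Z² + m³ (b(Z, m) = (Z*Z + m²*m) + m = (Z² + m³) + m = m + Z² + m³)
H = -149/63 (H = -6/(-7) + ((0 - 3) + 1² + (0 - 3)³)/9 = -6*(-⅐) + (-3 + 1 + (-3)³)*(⅑) = 6/7 + (-3 + 1 - 27)*(⅑) = 6/7 - 29*⅑ = 6/7 - 29/9 = -149/63 ≈ -2.3651)
H⁴ = (-149/63)⁴ = 492884401/15752961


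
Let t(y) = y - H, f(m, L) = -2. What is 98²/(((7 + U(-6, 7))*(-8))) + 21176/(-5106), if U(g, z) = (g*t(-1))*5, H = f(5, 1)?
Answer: 245335/5106 ≈ 48.048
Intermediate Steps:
H = -2
t(y) = 2 + y (t(y) = y - 1*(-2) = y + 2 = 2 + y)
U(g, z) = 5*g (U(g, z) = (g*(2 - 1))*5 = (g*1)*5 = g*5 = 5*g)
98²/(((7 + U(-6, 7))*(-8))) + 21176/(-5106) = 98²/(((7 + 5*(-6))*(-8))) + 21176/(-5106) = 9604/(((7 - 30)*(-8))) + 21176*(-1/5106) = 9604/((-23*(-8))) - 10588/2553 = 9604/184 - 10588/2553 = 9604*(1/184) - 10588/2553 = 2401/46 - 10588/2553 = 245335/5106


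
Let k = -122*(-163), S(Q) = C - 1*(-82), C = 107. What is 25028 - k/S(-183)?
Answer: 4710406/189 ≈ 24923.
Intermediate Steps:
S(Q) = 189 (S(Q) = 107 - 1*(-82) = 107 + 82 = 189)
k = 19886
25028 - k/S(-183) = 25028 - 19886/189 = 4710406/189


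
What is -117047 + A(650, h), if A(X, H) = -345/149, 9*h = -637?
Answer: -17440348/149 ≈ -1.1705e+5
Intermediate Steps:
h = -637/9 (h = (⅑)*(-637) = -637/9 ≈ -70.778)
A(X, H) = -345/149 (A(X, H) = -345*1/149 = -345/149)
-117047 + A(650, h) = -117047 - 345/149 = -17440348/149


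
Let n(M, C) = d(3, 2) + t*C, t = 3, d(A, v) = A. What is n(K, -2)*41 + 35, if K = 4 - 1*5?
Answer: -88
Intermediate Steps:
K = -1 (K = 4 - 5 = -1)
n(M, C) = 3 + 3*C
n(K, -2)*41 + 35 = (3 + 3*(-2))*41 + 35 = (3 - 6)*41 + 35 = -3*41 + 35 = -123 + 35 = -88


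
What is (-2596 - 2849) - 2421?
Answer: -7866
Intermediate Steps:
(-2596 - 2849) - 2421 = -5445 - 2421 = -7866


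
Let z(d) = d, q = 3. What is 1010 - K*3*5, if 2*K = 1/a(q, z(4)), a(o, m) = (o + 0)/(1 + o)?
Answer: 1000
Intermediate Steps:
a(o, m) = o/(1 + o)
K = ⅔ (K = 1/(2*((3/(1 + 3)))) = 1/(2*((3/4))) = 1/(2*((3*(¼)))) = 1/(2*(¾)) = (½)*(4/3) = ⅔ ≈ 0.66667)
1010 - K*3*5 = 1010 - (⅔)*3*5 = 1010 - 2*5 = 1010 - 1*10 = 1010 - 10 = 1000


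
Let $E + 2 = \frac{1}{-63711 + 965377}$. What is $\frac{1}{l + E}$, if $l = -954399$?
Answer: $- \frac{901666}{860550932065} \approx -1.0478 \cdot 10^{-6}$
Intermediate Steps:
$E = - \frac{1803331}{901666}$ ($E = -2 + \frac{1}{-63711 + 965377} = -2 + \frac{1}{901666} = - \frac{1803331}{901666} \approx -2.0$)
$\frac{1}{l + E} = \frac{1}{-954399 - \frac{1803331}{901666}} = \frac{1}{- \frac{860550932065}{901666}} = - \frac{901666}{860550932065}$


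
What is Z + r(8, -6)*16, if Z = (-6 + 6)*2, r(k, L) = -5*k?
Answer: -640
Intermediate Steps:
Z = 0 (Z = 0*2 = 0)
Z + r(8, -6)*16 = 0 - 5*8*16 = 0 - 40*16 = 0 - 640 = -640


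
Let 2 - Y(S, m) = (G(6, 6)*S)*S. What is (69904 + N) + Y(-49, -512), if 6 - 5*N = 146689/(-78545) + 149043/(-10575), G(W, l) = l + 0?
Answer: 15367563537424/276871125 ≈ 55504.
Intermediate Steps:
G(W, l) = l
N = 1216099924/276871125 (N = 6/5 - (146689/(-78545) + 149043/(-10575))/5 = 6/5 - (146689*(-1/78545) + 149043*(-1/10575))/5 = 6/5 - (-146689/78545 - 49681/3525)/5 = 6/5 - ⅕*(-883854574/55374225) = 6/5 + 883854574/276871125 = 1216099924/276871125 ≈ 4.3923)
Y(S, m) = 2 - 6*S² (Y(S, m) = 2 - 6*S*S = 2 - 6*S²)
(69904 + N) + Y(-49, -512) = (69904 + 1216099924/276871125) + (2 - 6*(-49)²) = 19355615221924/276871125 + (2 - 6*2401) = 19355615221924/276871125 + (2 - 14406) = 19355615221924/276871125 - 14404 = 15367563537424/276871125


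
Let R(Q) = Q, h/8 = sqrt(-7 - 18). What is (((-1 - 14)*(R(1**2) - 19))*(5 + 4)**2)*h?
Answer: 874800*I ≈ 8.748e+5*I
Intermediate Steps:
h = 40*I (h = 8*sqrt(-7 - 18) = 8*sqrt(-25) = 8*(5*I) = 40*I ≈ 40.0*I)
(((-1 - 14)*(R(1**2) - 19))*(5 + 4)**2)*h = (((-1 - 14)*(1**2 - 19))*(5 + 4)**2)*(40*I) = (-15*(1 - 19)*9**2)*(40*I) = (-15*(-18)*81)*(40*I) = (270*81)*(40*I) = 21870*(40*I) = 874800*I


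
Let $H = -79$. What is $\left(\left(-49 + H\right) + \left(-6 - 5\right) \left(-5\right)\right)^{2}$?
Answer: $5329$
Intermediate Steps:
$\left(\left(-49 + H\right) + \left(-6 - 5\right) \left(-5\right)\right)^{2} = \left(\left(-49 - 79\right) + \left(-6 - 5\right) \left(-5\right)\right)^{2} = \left(-128 - -55\right)^{2} = \left(-128 + 55\right)^{2} = \left(-73\right)^{2} = 5329$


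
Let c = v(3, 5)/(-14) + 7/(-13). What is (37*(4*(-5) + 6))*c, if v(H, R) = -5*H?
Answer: -3589/13 ≈ -276.08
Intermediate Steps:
c = 97/182 (c = -5*3/(-14) + 7/(-13) = -15*(-1/14) + 7*(-1/13) = 15/14 - 7/13 = 97/182 ≈ 0.53297)
(37*(4*(-5) + 6))*c = (37*(4*(-5) + 6))*(97/182) = (37*(-20 + 6))*(97/182) = (37*(-14))*(97/182) = -518*97/182 = -3589/13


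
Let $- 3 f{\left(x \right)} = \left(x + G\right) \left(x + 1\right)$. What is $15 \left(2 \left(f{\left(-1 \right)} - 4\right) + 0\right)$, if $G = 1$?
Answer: $-120$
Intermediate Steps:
$f{\left(x \right)} = - \frac{\left(1 + x\right)^{2}}{3}$ ($f{\left(x \right)} = - \frac{\left(x + 1\right) \left(x + 1\right)}{3} = - \frac{\left(1 + x\right) \left(1 + x\right)}{3} = - \frac{\left(1 + x\right)^{2}}{3}$)
$15 \left(2 \left(f{\left(-1 \right)} - 4\right) + 0\right) = 15 \left(2 \left(\left(- \frac{1}{3} - - \frac{2}{3} - \frac{\left(-1\right)^{2}}{3}\right) - 4\right) + 0\right) = 15 \left(2 \left(\left(- \frac{1}{3} + \frac{2}{3} - \frac{1}{3}\right) - 4\right) + 0\right) = 15 \left(2 \left(0 - 4\right) + 0\right) = 15 \left(2 \left(-4\right) + 0\right) = 15 \left(-8 + 0\right) = 15 \left(-8\right) = -120$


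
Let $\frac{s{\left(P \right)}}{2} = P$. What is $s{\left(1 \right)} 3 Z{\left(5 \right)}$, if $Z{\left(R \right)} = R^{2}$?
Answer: $150$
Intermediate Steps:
$s{\left(P \right)} = 2 P$
$s{\left(1 \right)} 3 Z{\left(5 \right)} = 2 \cdot 1 \cdot 3 \cdot 5^{2} = 2 \cdot 3 \cdot 25 = 6 \cdot 25 = 150$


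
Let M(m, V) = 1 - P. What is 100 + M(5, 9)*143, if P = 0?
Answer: 243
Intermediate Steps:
M(m, V) = 1 (M(m, V) = 1 - 1*0 = 1 + 0 = 1)
100 + M(5, 9)*143 = 100 + 1*143 = 100 + 143 = 243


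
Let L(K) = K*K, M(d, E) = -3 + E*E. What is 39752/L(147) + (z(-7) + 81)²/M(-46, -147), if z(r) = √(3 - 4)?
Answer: 166772792/77814009 + 27*I/3601 ≈ 2.1432 + 0.0074979*I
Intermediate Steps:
M(d, E) = -3 + E²
z(r) = I (z(r) = √(-1) = I)
L(K) = K²
39752/L(147) + (z(-7) + 81)²/M(-46, -147) = 39752/(147²) + (I + 81)²/(-3 + (-147)²) = 39752/21609 + (81 + I)²/(-3 + 21609) = 39752*(1/21609) + (81 + I)²/21606 = 39752/21609 + (81 + I)²*(1/21606) = 39752/21609 + (81 + I)²/21606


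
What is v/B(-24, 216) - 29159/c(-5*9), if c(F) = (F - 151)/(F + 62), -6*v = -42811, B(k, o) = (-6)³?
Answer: 158510033/63504 ≈ 2496.1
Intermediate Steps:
B(k, o) = -216
v = 42811/6 (v = -⅙*(-42811) = 42811/6 ≈ 7135.2)
c(F) = (-151 + F)/(62 + F)
v/B(-24, 216) - 29159/c(-5*9) = (42811/6)/(-216) - 29159*(62 - 5*9)/(-151 - 5*9) = (42811/6)*(-1/216) - 29159*(62 - 45)/(-151 - 45) = -42811/1296 - 29159/(-196/17) = -42811/1296 - 29159*(-17/196) = -42811/1296 + 495703/196 = 158510033/63504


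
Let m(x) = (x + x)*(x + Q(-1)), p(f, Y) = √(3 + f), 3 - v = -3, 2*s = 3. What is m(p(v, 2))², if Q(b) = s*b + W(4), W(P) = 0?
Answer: 81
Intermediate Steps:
s = 3/2 (s = (½)*3 = 3/2 ≈ 1.5000)
v = 6 (v = 3 - 1*(-3) = 3 + 3 = 6)
Q(b) = 3*b/2 (Q(b) = 3*b/2 + 0 = 3*b/2)
m(x) = 2*x*(-3/2 + x) (m(x) = (x + x)*(x + (3/2)*(-1)) = (2*x)*(x - 3/2) = (2*x)*(-3/2 + x) = 2*x*(-3/2 + x))
m(p(v, 2))² = (√(3 + 6)*(-3 + 2*√(3 + 6)))² = (√9*(-3 + 2*√9))² = (3*(-3 + 2*3))² = (3*(-3 + 6))² = (3*3)² = 9² = 81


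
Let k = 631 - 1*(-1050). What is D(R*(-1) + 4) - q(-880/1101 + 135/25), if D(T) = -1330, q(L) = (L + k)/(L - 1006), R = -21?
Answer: -7322615758/5512703 ≈ -1328.3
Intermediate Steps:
k = 1681 (k = 631 + 1050 = 1681)
q(L) = (1681 + L)/(-1006 + L) (q(L) = (L + 1681)/(L - 1006) = (1681 + L)/(-1006 + L))
D(R*(-1) + 4) - q(-880/1101 + 135/25) = -1330 - (1681 + (-880/1101 + 135/25))/(-1006 + (-880/1101 + 135/25)) = -1330 - (1681 + (-880*1/1101 + 135*(1/25)))/(-1006 + (-880*1/1101 + 135*(1/25))) = -1330 - (1681 + (-880/1101 + 27/5))/(-1006 + (-880/1101 + 27/5)) = -1330 - (1681 + 25327/5505)/(-1006 + 25327/5505) = -1330 - 9279232/((-5512703/5505)*5505) = -1330 - (-5505)*9279232/(5512703*5505) = -1330 - 1*(-9279232/5512703) = -1330 + 9279232/5512703 = -7322615758/5512703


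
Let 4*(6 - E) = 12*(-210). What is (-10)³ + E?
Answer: -364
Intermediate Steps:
E = 636 (E = 6 - 3*(-210) = 6 - ¼*(-2520) = 6 + 630 = 636)
(-10)³ + E = (-10)³ + 636 = -1000 + 636 = -364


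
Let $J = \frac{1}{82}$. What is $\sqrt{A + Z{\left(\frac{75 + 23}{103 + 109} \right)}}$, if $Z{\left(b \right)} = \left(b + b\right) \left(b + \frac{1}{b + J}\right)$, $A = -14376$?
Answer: $\frac{3 i \sqrt{19074485501970}}{109286} \approx 119.89 i$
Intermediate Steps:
$J = \frac{1}{82} \approx 0.012195$
$Z{\left(b \right)} = 2 b \left(b + \frac{1}{\frac{1}{82} + b}\right)$ ($Z{\left(b \right)} = \left(b + b\right) \left(b + \frac{1}{b + \frac{1}{82}}\right) = 2 b \left(b + \frac{1}{\frac{1}{82} + b}\right)$)
$\sqrt{A + Z{\left(\frac{75 + 23}{103 + 109} \right)}} = \sqrt{-14376 + \frac{2 \frac{75 + 23}{103 + 109} \left(82 + \frac{75 + 23}{103 + 109} + 82 \left(\frac{75 + 23}{103 + 109}\right)^{2}\right)}{1 + 82 \frac{75 + 23}{103 + 109}}} = \sqrt{-14376 + \frac{2 \cdot \frac{98}{212} \left(82 + \frac{98}{212} + 82 \left(\frac{98}{212}\right)^{2}\right)}{1 + 82 \cdot \frac{98}{212}}} = \sqrt{-14376 + \frac{2 \cdot 98 \cdot \frac{1}{212} \left(82 + 98 \cdot \frac{1}{212} + 82 \left(98 \cdot \frac{1}{212}\right)^{2}\right)}{1 + 82 \cdot 98 \cdot \frac{1}{212}}} = \sqrt{-14376 + 2 \cdot \frac{49}{106} \frac{1}{1 + 82 \cdot \frac{49}{106}} \left(82 + \frac{49}{106} + 82 \left(\frac{49}{106}\right)^{2}\right)} = \sqrt{-14376 + 2 \cdot \frac{49}{106} \frac{1}{1 + \frac{2009}{53}} \left(82 + \frac{49}{106} + 82 \cdot \frac{2401}{11236}\right)} = \sqrt{-14376 + 2 \cdot \frac{49}{106} \frac{1}{\frac{2062}{53}} \left(82 + \frac{49}{106} + \frac{98441}{5618}\right)} = \sqrt{-14376 + 2 \cdot \frac{49}{106} \cdot \frac{53}{2062} \cdot \frac{280857}{2809}} = \sqrt{-14376 + \frac{13761993}{5792158}} = \sqrt{- \frac{83254301415}{5792158}} = \frac{3 i \sqrt{19074485501970}}{109286}$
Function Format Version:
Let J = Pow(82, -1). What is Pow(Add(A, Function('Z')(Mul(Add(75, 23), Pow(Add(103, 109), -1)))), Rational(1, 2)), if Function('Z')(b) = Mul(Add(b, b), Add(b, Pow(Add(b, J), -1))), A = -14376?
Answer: Mul(Rational(3, 109286), I, Pow(19074485501970, Rational(1, 2))) ≈ Mul(119.89, I)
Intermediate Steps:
J = Rational(1, 82) ≈ 0.012195
Function('Z')(b) = Mul(2, b, Add(b, Pow(Add(Rational(1, 82), b), -1))) (Function('Z')(b) = Mul(Add(b, b), Add(b, Pow(Add(b, Rational(1, 82)), -1))) = Mul(Mul(2, b), Add(b, Pow(Add(Rational(1, 82), b), -1))) = Mul(2, b, Add(b, Pow(Add(Rational(1, 82), b), -1))))
Pow(Add(A, Function('Z')(Mul(Add(75, 23), Pow(Add(103, 109), -1)))), Rational(1, 2)) = Pow(Add(-14376, Mul(2, Mul(Add(75, 23), Pow(Add(103, 109), -1)), Pow(Add(1, Mul(82, Mul(Add(75, 23), Pow(Add(103, 109), -1)))), -1), Add(82, Mul(Add(75, 23), Pow(Add(103, 109), -1)), Mul(82, Pow(Mul(Add(75, 23), Pow(Add(103, 109), -1)), 2))))), Rational(1, 2)) = Pow(Add(-14376, Mul(2, Mul(98, Pow(212, -1)), Pow(Add(1, Mul(82, Mul(98, Pow(212, -1)))), -1), Add(82, Mul(98, Pow(212, -1)), Mul(82, Pow(Mul(98, Pow(212, -1)), 2))))), Rational(1, 2)) = Pow(Add(-14376, Mul(2, Mul(98, Rational(1, 212)), Pow(Add(1, Mul(82, Mul(98, Rational(1, 212)))), -1), Add(82, Mul(98, Rational(1, 212)), Mul(82, Pow(Mul(98, Rational(1, 212)), 2))))), Rational(1, 2)) = Pow(Add(-14376, Mul(2, Rational(49, 106), Pow(Add(1, Mul(82, Rational(49, 106))), -1), Add(82, Rational(49, 106), Mul(82, Pow(Rational(49, 106), 2))))), Rational(1, 2)) = Pow(Add(-14376, Mul(2, Rational(49, 106), Pow(Add(1, Rational(2009, 53)), -1), Add(82, Rational(49, 106), Mul(82, Rational(2401, 11236))))), Rational(1, 2)) = Pow(Add(-14376, Mul(2, Rational(49, 106), Pow(Rational(2062, 53), -1), Add(82, Rational(49, 106), Rational(98441, 5618)))), Rational(1, 2)) = Pow(Add(-14376, Mul(2, Rational(49, 106), Rational(53, 2062), Rational(280857, 2809))), Rational(1, 2)) = Pow(Add(-14376, Rational(13761993, 5792158)), Rational(1, 2)) = Pow(Rational(-83254301415, 5792158), Rational(1, 2)) = Mul(Rational(3, 109286), I, Pow(19074485501970, Rational(1, 2)))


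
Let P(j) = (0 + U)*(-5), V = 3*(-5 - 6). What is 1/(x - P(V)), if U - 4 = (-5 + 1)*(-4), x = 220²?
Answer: 1/48500 ≈ 2.0619e-5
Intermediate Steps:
x = 48400
V = -33 (V = 3*(-11) = -33)
U = 20 (U = 4 + (-5 + 1)*(-4) = 4 - 4*(-4) = 4 + 16 = 20)
P(j) = -100 (P(j) = (0 + 20)*(-5) = 20*(-5) = -100)
1/(x - P(V)) = 1/(48400 - 1*(-100)) = 1/(48400 + 100) = 1/48500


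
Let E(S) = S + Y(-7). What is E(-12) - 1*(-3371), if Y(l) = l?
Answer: 3352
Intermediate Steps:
E(S) = -7 + S (E(S) = S - 7 = -7 + S)
E(-12) - 1*(-3371) = (-7 - 12) - 1*(-3371) = -19 + 3371 = 3352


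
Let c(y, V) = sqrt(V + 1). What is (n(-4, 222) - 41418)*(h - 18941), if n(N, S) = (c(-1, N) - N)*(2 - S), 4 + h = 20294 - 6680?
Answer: 225490638 + 1172820*I*sqrt(3) ≈ 2.2549e+8 + 2.0314e+6*I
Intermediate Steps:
c(y, V) = sqrt(1 + V)
h = 13610 (h = -4 + (20294 - 6680) = -4 + 13614 = 13610)
n(N, S) = (2 - S)*(sqrt(1 + N) - N) (n(N, S) = (sqrt(1 + N) - N)*(2 - S) = (2 - S)*(sqrt(1 + N) - N))
(n(-4, 222) - 41418)*(h - 18941) = ((-2*(-4) + 2*sqrt(1 - 4) - 4*222 - 1*222*sqrt(1 - 4)) - 41418)*(13610 - 18941) = ((8 + 2*sqrt(-3) - 888 - 1*222*sqrt(-3)) - 41418)*(-5331) = ((8 + 2*(I*sqrt(3)) - 888 - 1*222*I*sqrt(3)) - 41418)*(-5331) = ((8 + 2*I*sqrt(3) - 888 - 222*I*sqrt(3)) - 41418)*(-5331) = ((-880 - 220*I*sqrt(3)) - 41418)*(-5331) = (-42298 - 220*I*sqrt(3))*(-5331) = 225490638 + 1172820*I*sqrt(3)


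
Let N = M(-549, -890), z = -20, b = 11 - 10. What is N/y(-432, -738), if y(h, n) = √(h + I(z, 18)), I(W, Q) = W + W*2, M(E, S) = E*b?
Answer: 183*I*√123/82 ≈ 24.751*I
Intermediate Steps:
b = 1
M(E, S) = E (M(E, S) = E*1 = E)
I(W, Q) = 3*W (I(W, Q) = W + 2*W = 3*W)
N = -549
y(h, n) = √(-60 + h) (y(h, n) = √(h + 3*(-20)) = √(h - 60) = √(-60 + h))
N/y(-432, -738) = -549/√(-60 - 432) = -549*(-I*√123/246) = -(-183)*I*√123/82 = 183*I*√123/82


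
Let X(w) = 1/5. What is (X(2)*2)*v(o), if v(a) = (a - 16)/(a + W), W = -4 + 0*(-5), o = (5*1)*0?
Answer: 8/5 ≈ 1.6000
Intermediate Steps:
X(w) = 1/5
o = 0 (o = 5*0 = 0)
W = -4 (W = -4 + 0 = -4)
v(a) = (-16 + a)/(-4 + a) (v(a) = (a - 16)/(a - 4) = (-16 + a)/(-4 + a))
(X(2)*2)*v(o) = ((1/5)*2)*((-16 + 0)/(-4 + 0)) = 2*(-16/(-4))/5 = 2*(-1/4*(-16))/5 = (2/5)*4 = 8/5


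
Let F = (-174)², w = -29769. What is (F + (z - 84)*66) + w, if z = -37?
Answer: -7479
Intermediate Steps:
F = 30276
(F + (z - 84)*66) + w = (30276 + (-37 - 84)*66) - 29769 = (30276 - 121*66) - 29769 = (30276 - 7986) - 29769 = 22290 - 29769 = -7479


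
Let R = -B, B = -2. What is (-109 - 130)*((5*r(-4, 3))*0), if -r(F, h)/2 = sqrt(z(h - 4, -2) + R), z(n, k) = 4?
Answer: 0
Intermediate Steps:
R = 2 (R = -1*(-2) = 2)
r(F, h) = -2*sqrt(6) (r(F, h) = -2*sqrt(4 + 2) = -2*sqrt(6))
(-109 - 130)*((5*r(-4, 3))*0) = (-109 - 130)*((5*(-2*sqrt(6)))*0) = -239*(-10*sqrt(6))*0 = -239*0 = 0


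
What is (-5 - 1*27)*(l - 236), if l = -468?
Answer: 22528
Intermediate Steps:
(-5 - 1*27)*(l - 236) = (-5 - 1*27)*(-468 - 236) = (-5 - 27)*(-704) = -32*(-704) = 22528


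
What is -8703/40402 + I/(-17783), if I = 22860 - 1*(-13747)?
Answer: -1633761463/718468766 ≈ -2.2739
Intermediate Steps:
I = 36607 (I = 22860 + 13747 = 36607)
-8703/40402 + I/(-17783) = -8703/40402 + 36607/(-17783) = -8703*1/40402 + 36607*(-1/17783) = -8703/40402 - 36607/17783 = -1633761463/718468766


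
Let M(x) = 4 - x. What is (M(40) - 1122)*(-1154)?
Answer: 1336332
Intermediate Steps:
(M(40) - 1122)*(-1154) = ((4 - 1*40) - 1122)*(-1154) = ((4 - 40) - 1122)*(-1154) = (-36 - 1122)*(-1154) = -1158*(-1154) = 1336332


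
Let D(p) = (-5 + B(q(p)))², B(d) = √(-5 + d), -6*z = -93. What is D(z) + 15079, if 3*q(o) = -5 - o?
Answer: 90553/6 - 5*I*√426/3 ≈ 15092.0 - 34.4*I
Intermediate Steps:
z = 31/2 (z = -⅙*(-93) = 31/2 ≈ 15.500)
q(o) = -5/3 - o/3 (q(o) = (-5 - o)/3 = -5/3 - o/3)
D(p) = (-5 + √(-20/3 - p/3))² (D(p) = (-5 + √(-5 + (-5/3 - p/3)))² = (-5 + √(-20/3 - p/3))²)
D(z) + 15079 = (-15 + √3*√(-20 - 1*31/2))²/9 + 15079 = (-15 + √3*√(-20 - 31/2))²/9 + 15079 = (-15 + √3*√(-71/2))²/9 + 15079 = (-15 + √3*(I*√142/2))²/9 + 15079 = (-15 + I*√426/2)²/9 + 15079 = 15079 + (-15 + I*√426/2)²/9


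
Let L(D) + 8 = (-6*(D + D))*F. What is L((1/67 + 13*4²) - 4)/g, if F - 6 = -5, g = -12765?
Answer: 164564/855255 ≈ 0.19242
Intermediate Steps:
F = 1 (F = 6 - 5 = 1)
L(D) = -8 - 12*D (L(D) = -8 - 6*(D + D)*1 = -8 - 12*D*1 = -8 - 12*D)
L((1/67 + 13*4²) - 4)/g = (-8 - 12*((1/67 + 13*4²) - 4))/(-12765) = (-8 - 12*((1/67 + 13*16) - 4))*(-1/12765) = (-8 - 12*((1/67 + 208) - 4))*(-1/12765) = (-8 - 12*(13937/67 - 4))*(-1/12765) = (-8 - 12*13669/67)*(-1/12765) = (-8 - 164028/67)*(-1/12765) = -164564/67*(-1/12765) = 164564/855255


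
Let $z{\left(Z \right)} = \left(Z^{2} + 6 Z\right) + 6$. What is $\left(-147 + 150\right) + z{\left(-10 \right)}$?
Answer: $49$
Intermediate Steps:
$z{\left(Z \right)} = 6 + Z^{2} + 6 Z$
$\left(-147 + 150\right) + z{\left(-10 \right)} = \left(-147 + 150\right) + \left(6 + \left(-10\right)^{2} + 6 \left(-10\right)\right) = 3 + \left(6 + 100 - 60\right) = 3 + 46 = 49$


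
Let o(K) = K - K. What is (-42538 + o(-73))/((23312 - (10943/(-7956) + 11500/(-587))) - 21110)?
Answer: -198659776536/10381636285 ≈ -19.136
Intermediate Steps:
o(K) = 0
(-42538 + o(-73))/((23312 - (10943/(-7956) + 11500/(-587))) - 21110) = (-42538 + 0)/((23312 - (10943/(-7956) + 11500/(-587))) - 21110) = -42538/((23312 - (10943*(-1/7956) + 11500*(-1/587))) - 21110) = -42538/((23312 - (-10943/7956 - 11500/587)) - 21110) = -42538/((23312 - 1*(-97917541/4670172)) - 21110) = -42538/((23312 + 97917541/4670172) - 21110) = -42538/(108968967205/4670172 - 21110) = -42538/10381636285/4670172 = -42538*4670172/10381636285 = -198659776536/10381636285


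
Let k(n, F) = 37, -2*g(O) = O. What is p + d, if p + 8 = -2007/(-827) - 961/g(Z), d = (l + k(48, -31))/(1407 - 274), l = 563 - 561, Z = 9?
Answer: 1754189006/8432919 ≈ 208.02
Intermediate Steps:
g(O) = -O/2
l = 2
d = 39/1133 (d = (2 + 37)/(1407 - 274) = 39/1133 ≈ 0.034422)
p = 1548013/7443 (p = -8 + (-2007/(-827) - 961/((-1/2*9))) = -8 + (-2007*(-1/827) - 961/(-9/2)) = -8 + (2007/827 - 961*(-2/9)) = -8 + (2007/827 + 1922/9) = -8 + 1607557/7443 = 1548013/7443 ≈ 207.98)
p + d = 1548013/7443 + 39/1133 = 1754189006/8432919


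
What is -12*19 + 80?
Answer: -148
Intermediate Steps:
-12*19 + 80 = -228 + 80 = -148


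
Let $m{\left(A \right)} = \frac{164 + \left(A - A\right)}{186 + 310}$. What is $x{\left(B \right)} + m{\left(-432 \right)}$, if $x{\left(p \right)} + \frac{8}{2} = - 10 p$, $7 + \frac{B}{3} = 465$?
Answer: $- \frac{1704215}{124} \approx -13744.0$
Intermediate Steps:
$B = 1374$ ($B = -21 + 3 \cdot 465 = -21 + 1395 = 1374$)
$x{\left(p \right)} = -4 - 10 p$
$m{\left(A \right)} = \frac{41}{124}$ ($m{\left(A \right)} = \frac{164 + 0}{496} = 164 \cdot \frac{1}{496} = \frac{41}{124}$)
$x{\left(B \right)} + m{\left(-432 \right)} = \left(-4 - 13740\right) + \frac{41}{124} = -13744 + \frac{41}{124} = - \frac{1704215}{124}$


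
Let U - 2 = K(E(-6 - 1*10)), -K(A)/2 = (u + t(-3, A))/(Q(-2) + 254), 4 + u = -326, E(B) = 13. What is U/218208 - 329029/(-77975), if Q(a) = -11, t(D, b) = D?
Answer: 60578828177/14356211175 ≈ 4.2197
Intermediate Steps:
u = -330 (u = -4 - 326 = -330)
K(A) = 74/27 (K(A) = -2*(-330 - 3)/(-11 + 254) = -(-666)/243 = -2*(-37/27) = 74/27)
U = 128/27 (U = 2 + 74/27 = 128/27 ≈ 4.7407)
U/218208 - 329029/(-77975) = (128/27)/218208 - 329029/(-77975) = (128/27)*(1/218208) - 329029*(-1/77975) = 4/184113 + 329029/77975 = 60578828177/14356211175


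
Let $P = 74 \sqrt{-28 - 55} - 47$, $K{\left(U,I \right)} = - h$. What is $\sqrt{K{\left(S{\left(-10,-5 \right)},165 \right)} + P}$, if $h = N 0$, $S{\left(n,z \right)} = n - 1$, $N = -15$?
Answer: $\sqrt{-47 + 74 i \sqrt{83}} \approx 17.731 + 19.011 i$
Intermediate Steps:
$S{\left(n,z \right)} = -1 + n$ ($S{\left(n,z \right)} = n - 1 = -1 + n$)
$h = 0$ ($h = \left(-15\right) 0 = 0$)
$K{\left(U,I \right)} = 0$ ($K{\left(U,I \right)} = \left(-1\right) 0 = 0$)
$P = -47 + 74 i \sqrt{83}$ ($P = 74 \sqrt{-83} - 47 = 74 i \sqrt{83} - 47 = -47 + 74 i \sqrt{83} \approx -47.0 + 674.17 i$)
$\sqrt{K{\left(S{\left(-10,-5 \right)},165 \right)} + P} = \sqrt{0 - \left(47 - 74 i \sqrt{83}\right)} = \sqrt{-47 + 74 i \sqrt{83}}$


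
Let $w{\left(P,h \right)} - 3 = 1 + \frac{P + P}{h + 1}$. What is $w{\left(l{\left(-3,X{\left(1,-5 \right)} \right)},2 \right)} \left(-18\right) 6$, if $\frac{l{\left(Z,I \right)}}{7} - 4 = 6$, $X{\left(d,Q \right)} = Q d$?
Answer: $-5472$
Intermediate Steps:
$l{\left(Z,I \right)} = 70$ ($l{\left(Z,I \right)} = 28 + 7 \cdot 6 = 28 + 42 = 70$)
$w{\left(P,h \right)} = 4 + \frac{2 P}{1 + h}$ ($w{\left(P,h \right)} = 3 + \left(1 + \frac{P + P}{h + 1}\right) = 3 + \left(1 + \frac{2 P}{1 + h}\right) = 4 + \frac{2 P}{1 + h}$)
$w{\left(l{\left(-3,X{\left(1,-5 \right)} \right)},2 \right)} \left(-18\right) 6 = \frac{2 \left(2 + 70 + 2 \cdot 2\right)}{1 + 2} \left(-18\right) 6 = \frac{2 \left(2 + 70 + 4\right)}{3} \left(-18\right) 6 = 2 \cdot \frac{1}{3} \cdot 76 \left(-18\right) 6 = \frac{152}{3} \left(-18\right) 6 = \left(-912\right) 6 = -5472$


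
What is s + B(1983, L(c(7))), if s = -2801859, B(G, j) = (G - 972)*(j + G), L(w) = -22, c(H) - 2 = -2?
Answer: -819288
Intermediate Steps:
c(H) = 0 (c(H) = 2 - 2 = 0)
B(G, j) = (-972 + G)*(G + j)
s + B(1983, L(c(7))) = -2801859 + (1983² - 972*1983 - 972*(-22) + 1983*(-22)) = -2801859 + (3932289 - 1927476 + 21384 - 43626) = -2801859 + 1982571 = -819288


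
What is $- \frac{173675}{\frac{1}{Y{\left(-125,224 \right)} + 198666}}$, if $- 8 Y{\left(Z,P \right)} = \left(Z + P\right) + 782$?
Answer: $- \frac{275873532725}{8} \approx -3.4484 \cdot 10^{10}$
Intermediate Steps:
$Y{\left(Z,P \right)} = - \frac{391}{4} - \frac{P}{8} - \frac{Z}{8}$ ($Y{\left(Z,P \right)} = - \frac{\left(Z + P\right) + 782}{8} = - \frac{\left(P + Z\right) + 782}{8} = - \frac{782 + P + Z}{8} = - \frac{391}{4} - \frac{P}{8} - \frac{Z}{8}$)
$- \frac{173675}{\frac{1}{Y{\left(-125,224 \right)} + 198666}} = - \frac{173675}{\frac{1}{\left(- \frac{391}{4} - 28 - - \frac{125}{8}\right) + 198666}} = - \frac{173675}{\frac{1}{\left(- \frac{391}{4} - 28 + \frac{125}{8}\right) + 198666}} = - \frac{173675}{\frac{1}{- \frac{881}{8} + 198666}} = - \frac{173675}{\frac{1}{\frac{1588447}{8}}} = - \frac{173675}{\frac{8}{1588447}} = \left(-173675\right) \frac{1588447}{8} = - \frac{275873532725}{8}$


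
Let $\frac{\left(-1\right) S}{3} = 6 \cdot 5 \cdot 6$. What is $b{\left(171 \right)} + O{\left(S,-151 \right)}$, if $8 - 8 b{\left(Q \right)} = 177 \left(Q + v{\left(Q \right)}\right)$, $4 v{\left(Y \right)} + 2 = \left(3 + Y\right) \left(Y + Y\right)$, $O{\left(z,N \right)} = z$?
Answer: $- \frac{5335439}{16} \approx -3.3347 \cdot 10^{5}$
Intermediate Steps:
$S = -540$ ($S = - 3 \cdot 6 \cdot 5 \cdot 6 = - 3 \cdot 30 \cdot 6 = \left(-3\right) 180 = -540$)
$v{\left(Y \right)} = - \frac{1}{2} + \frac{Y \left(3 + Y\right)}{2}$ ($v{\left(Y \right)} = - \frac{1}{2} + \frac{\left(3 + Y\right) \left(Y + Y\right)}{4} = - \frac{1}{2} + \frac{\left(3 + Y\right) 2 Y}{4} = - \frac{1}{2} + \frac{2 Y \left(3 + Y\right)}{4} = - \frac{1}{2} + \frac{Y \left(3 + Y\right)}{2}$)
$b{\left(Q \right)} = \frac{193}{16} - \frac{885 Q}{16} - \frac{177 Q^{2}}{16}$ ($b{\left(Q \right)} = 1 - \frac{177 \left(Q + \left(- \frac{1}{2} + \frac{Q^{2}}{2} + \frac{3 Q}{2}\right)\right)}{8} = 1 - \frac{177 \left(- \frac{1}{2} + \frac{Q^{2}}{2} + \frac{5 Q}{2}\right)}{8} = 1 - \frac{- \frac{177}{2} + \frac{177 Q^{2}}{2} + \frac{885 Q}{2}}{8} = 1 - \left(- \frac{177}{16} + \frac{177 Q^{2}}{16} + \frac{885 Q}{16}\right) = \frac{193}{16} - \frac{885 Q}{16} - \frac{177 Q^{2}}{16}$)
$b{\left(171 \right)} + O{\left(S,-151 \right)} = \left(\frac{193}{16} - \frac{151335}{16} - \frac{177 \cdot 171^{2}}{16}\right) - 540 = \left(\frac{193}{16} - \frac{151335}{16} - \frac{5175657}{16}\right) - 540 = - \frac{5326799}{16} - 540 = - \frac{5335439}{16}$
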